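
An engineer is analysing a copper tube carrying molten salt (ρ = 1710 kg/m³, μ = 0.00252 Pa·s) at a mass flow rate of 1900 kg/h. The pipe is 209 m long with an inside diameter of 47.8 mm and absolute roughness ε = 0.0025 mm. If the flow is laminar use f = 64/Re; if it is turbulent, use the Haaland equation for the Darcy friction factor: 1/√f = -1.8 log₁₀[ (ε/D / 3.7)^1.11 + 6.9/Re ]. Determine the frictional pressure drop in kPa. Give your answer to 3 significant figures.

ΔP ≈ 4.04 kPa

ṁ = 1900 kg/h = 1900/3600 = 0.5278 kg/s.
A = πD²/4 = π(0.0478)²/4 = 0.001795 m²; mean velocity V = ṁ/(ρA) = 0.5278/(1710 · 0.001795) = 0.172 m/s.
Reynolds number Re = ρVD/μ = 1710 · 0.172 · 0.0478 / 0.00252 = 5579.
Re > 4000 → turbulent. Relative roughness ε/D = 2.5e-06/0.0478 = 5.23e-05. Haaland: 1/√f = -1.8 log₁₀[(5.23e-05/3.7)^1.11 + 6.9/5579] = -1.8 log₁₀[4.14e-06 + 0.00124] = 5.231, so f = 0.03654.
Darcy-Weisbach: ΔP = f(L/D)(ρV²/2) = 0.03654·(209/0.0478)·(1710·0.172²/2) = 0.03654·4372·25.29 = 4041 Pa.
ΔP = 4041 Pa = 4.04 kPa.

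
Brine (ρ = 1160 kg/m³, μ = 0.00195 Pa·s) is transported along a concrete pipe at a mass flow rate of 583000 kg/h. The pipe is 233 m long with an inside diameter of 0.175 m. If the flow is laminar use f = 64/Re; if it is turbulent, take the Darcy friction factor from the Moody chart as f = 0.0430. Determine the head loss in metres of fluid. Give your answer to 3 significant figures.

ṁ = 583000 kg/h = 583000/3600 = 161.9 kg/s.
A = πD²/4 = π(0.175)²/4 = 0.02405 m²; mean velocity V = ṁ/(ρA) = 161.9/(1160 · 0.02405) = 5.804 m/s.
Reynolds number Re = ρVD/μ = 1160 · 5.804 · 0.175 / 0.00195 = 6.042e+05.
Re > 4000 → turbulent; use the Moody-chart value f = 0.0430.
Darcy-Weisbach: ΔP = f(L/D)(ρV²/2) = 0.043·(233/0.175)·(1160·5.804²/2) = 0.043·1331·1.954e+04 = 1.119e+06 Pa.
Head loss h_f = ΔP/(ρg) = 1.119e+06/(1160·9.81) = 98.3 m.

h_f ≈ 98.3 m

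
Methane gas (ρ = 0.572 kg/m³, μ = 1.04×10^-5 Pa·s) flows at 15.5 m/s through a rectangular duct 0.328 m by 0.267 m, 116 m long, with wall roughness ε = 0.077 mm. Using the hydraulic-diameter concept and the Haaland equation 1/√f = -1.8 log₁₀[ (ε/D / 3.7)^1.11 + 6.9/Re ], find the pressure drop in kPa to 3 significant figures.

ΔP ≈ 0.456 kPa

Hydraulic diameter D_h = 4A/P = 4·(0.328·0.267)/(2·(0.328+0.267)) = 0.3503/1.19 = 0.2944 m.
Re = ρVD_h/μ = 0.572·15.5·0.2944/1.04e-05 = 2.51e+05.
ε/D_h = 7.7e-05/0.2944 = 0.000262; Haaland gives 1/√f = -1.8 log₁₀[2.47e-05+2.75e-05] = 7.708, so f = 0.01683.
ΔP = f(L/D_h)(ρV²/2) = 0.01683·116/0.2944·68.71 = 455.7 Pa.
ΔP = 0.456 kPa.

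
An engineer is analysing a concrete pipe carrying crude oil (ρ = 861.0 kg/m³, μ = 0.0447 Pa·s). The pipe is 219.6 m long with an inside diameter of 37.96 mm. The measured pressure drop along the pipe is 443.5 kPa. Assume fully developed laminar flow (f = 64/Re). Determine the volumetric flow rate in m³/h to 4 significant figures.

Q ≈ 8.289 m³/h

For laminar flow, f = 64/Re with Re = ρVD/μ, so Darcy-Weisbach reduces to ΔP = 32μLV/D². Solving for V: V = ΔP·D²/(32μL) = 4.435e+05·(0.03796)²/(32·0.0447·219.6) = 2.034 m/s.
Check: Re = ρVD/μ = 861·2.034·0.03796/0.0447 = 1488 < 2300, so the laminar assumption holds.
Q = V·A = 2.034·(π/4·0.03796²) = 0.002302 m³/s = 8.289 m³/h.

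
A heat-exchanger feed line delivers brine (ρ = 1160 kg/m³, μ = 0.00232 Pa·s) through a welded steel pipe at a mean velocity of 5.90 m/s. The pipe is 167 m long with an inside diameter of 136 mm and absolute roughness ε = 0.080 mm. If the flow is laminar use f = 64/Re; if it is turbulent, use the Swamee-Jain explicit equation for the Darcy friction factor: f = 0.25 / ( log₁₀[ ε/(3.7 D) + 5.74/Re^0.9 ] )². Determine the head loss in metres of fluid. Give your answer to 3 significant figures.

Reynolds number Re = ρVD/μ = 1160 · 5.9 · 0.136 / 0.00232 = 4.012e+05.
Re > 4000 → turbulent. Relative roughness ε/D = 8e-05/0.136 = 0.000588. Swamee-Jain: f = 0.25/(log₁₀[0.000588/3.7 + 5.74/4.012e+05^0.9])² = 0.25/(log₁₀[0.000159 + 5.2e-05])² = 0.25/(-3.676)² = 0.0185.
Darcy-Weisbach: ΔP = f(L/D)(ρV²/2) = 0.0185·(167/0.136)·(1160·5.9²/2) = 0.0185·1228·2.019e+04 = 4.587e+05 Pa.
Head loss h_f = ΔP/(ρg) = 4.587e+05/(1160·9.81) = 40.3 m.

h_f ≈ 40.3 m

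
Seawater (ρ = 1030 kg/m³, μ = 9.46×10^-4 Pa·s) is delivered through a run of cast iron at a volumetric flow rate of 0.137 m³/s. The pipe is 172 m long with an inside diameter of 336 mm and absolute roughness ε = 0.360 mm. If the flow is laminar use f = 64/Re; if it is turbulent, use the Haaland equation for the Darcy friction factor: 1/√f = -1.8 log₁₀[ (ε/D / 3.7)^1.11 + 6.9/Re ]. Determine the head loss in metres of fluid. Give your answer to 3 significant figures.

Cross-sectional area A = πD²/4 = π(0.336)²/4 = 0.08867 m²; mean velocity V = Q/A = 0.137/0.08867 = 1.545 m/s.
Reynolds number Re = ρVD/μ = 1030 · 1.545 · 0.336 / 0.000946 = 5.652e+05.
Re > 4000 → turbulent. Relative roughness ε/D = 0.00036/0.336 = 0.00107. Haaland: 1/√f = -1.8 log₁₀[(0.00107/3.7)^1.11 + 6.9/5.652e+05] = -1.8 log₁₀[0.000118 + 1.22e-05] = 6.993, so f = 0.02045.
Darcy-Weisbach: ΔP = f(L/D)(ρV²/2) = 0.02045·(172/0.336)·(1030·1.545²/2) = 0.02045·511.9·1229 = 1.287e+04 Pa.
Head loss h_f = ΔP/(ρg) = 1.287e+04/(1030·9.81) = 1.27 m.

h_f ≈ 1.27 m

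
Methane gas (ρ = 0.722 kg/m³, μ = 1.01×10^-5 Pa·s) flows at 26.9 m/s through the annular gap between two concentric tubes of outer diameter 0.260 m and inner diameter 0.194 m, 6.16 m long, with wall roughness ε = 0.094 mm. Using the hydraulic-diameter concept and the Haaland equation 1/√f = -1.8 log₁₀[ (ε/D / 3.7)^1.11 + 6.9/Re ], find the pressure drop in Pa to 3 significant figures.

Hydraulic diameter D_h = 4A/P = D_o - D_i = 0.26 - 0.194 = 0.066 m.
Re = ρVD_h/μ = 0.722·26.9·0.066/1.01e-05 = 1.269e+05.
ε/D_h = 9.4e-05/0.066 = 0.00142; Haaland gives 1/√f = -1.8 log₁₀[0.000162+5.44e-05] = 6.596, so f = 0.02298.
ΔP = f(L/D_h)(ρV²/2) = 0.02298·6.16/0.066·261.2 = 560.3 Pa.

ΔP ≈ 560 Pa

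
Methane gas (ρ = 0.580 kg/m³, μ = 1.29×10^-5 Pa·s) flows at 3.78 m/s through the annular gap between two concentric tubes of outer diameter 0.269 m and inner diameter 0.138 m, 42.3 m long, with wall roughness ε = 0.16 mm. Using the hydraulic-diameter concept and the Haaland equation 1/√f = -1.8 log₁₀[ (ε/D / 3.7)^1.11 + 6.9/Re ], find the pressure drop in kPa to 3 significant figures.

ΔP ≈ 0.0368 kPa

Hydraulic diameter D_h = 4A/P = D_o - D_i = 0.269 - 0.138 = 0.131 m.
Re = ρVD_h/μ = 0.58·3.78·0.131/1.29e-05 = 2.226e+04.
ε/D_h = 0.00016/0.131 = 0.00122; Haaland gives 1/√f = -1.8 log₁₀[0.000137+0.00031] = 6.03, so f = 0.0275.
ΔP = f(L/D_h)(ρV²/2) = 0.0275·42.3/0.131·4.144 = 36.8 Pa.
ΔP = 0.0368 kPa.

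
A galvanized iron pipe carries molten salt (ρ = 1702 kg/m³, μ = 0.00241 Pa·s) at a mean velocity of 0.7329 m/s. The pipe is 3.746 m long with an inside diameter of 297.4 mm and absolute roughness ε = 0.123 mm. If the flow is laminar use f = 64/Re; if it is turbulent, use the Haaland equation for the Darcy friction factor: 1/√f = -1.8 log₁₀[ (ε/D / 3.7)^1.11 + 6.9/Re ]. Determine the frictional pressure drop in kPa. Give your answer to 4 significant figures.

ΔP ≈ 0.1075 kPa

Reynolds number Re = ρVD/μ = 1702 · 0.7329 · 0.2974 / 0.00241 = 1.539e+05.
Re > 4000 → turbulent. Relative roughness ε/D = 0.000123/0.2974 = 0.000414. Haaland: 1/√f = -1.8 log₁₀[(0.000414/3.7)^1.11 + 6.9/1.539e+05] = -1.8 log₁₀[4.11e-05 + 4.48e-05] = 7.319, so f = 0.01867.
Darcy-Weisbach: ΔP = f(L/D)(ρV²/2) = 0.01867·(3.746/0.2974)·(1702·0.7329²/2) = 0.01867·12.6·457.1 = 107.5 Pa.
ΔP = 107.5 Pa = 0.1075 kPa.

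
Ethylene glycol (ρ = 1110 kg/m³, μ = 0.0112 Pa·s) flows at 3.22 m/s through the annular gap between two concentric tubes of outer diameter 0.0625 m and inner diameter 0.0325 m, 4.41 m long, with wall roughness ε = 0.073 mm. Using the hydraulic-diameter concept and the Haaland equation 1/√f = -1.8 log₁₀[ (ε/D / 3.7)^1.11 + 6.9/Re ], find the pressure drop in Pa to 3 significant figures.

ΔP ≈ 29100 Pa

Hydraulic diameter D_h = 4A/P = D_o - D_i = 0.0625 - 0.0325 = 0.03 m.
Re = ρVD_h/μ = 1110·3.22·0.03/0.0112 = 9574.
ε/D_h = 7.3e-05/0.03 = 0.00243; Haaland gives 1/√f = -1.8 log₁₀[0.000294+0.000721] = 5.389, so f = 0.03444.
ΔP = f(L/D_h)(ρV²/2) = 0.03444·4.41/0.03·5754 = 2.913e+04 Pa.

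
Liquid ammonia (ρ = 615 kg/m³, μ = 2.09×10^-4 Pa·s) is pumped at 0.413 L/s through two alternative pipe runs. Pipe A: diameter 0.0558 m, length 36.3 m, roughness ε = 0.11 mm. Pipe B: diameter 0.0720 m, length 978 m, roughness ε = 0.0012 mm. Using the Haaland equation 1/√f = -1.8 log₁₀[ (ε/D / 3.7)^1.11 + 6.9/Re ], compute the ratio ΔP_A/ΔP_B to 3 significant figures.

Pipe A: V = Q/A = 0.000413/0.002445 = 0.1689 m/s; Re = 2.773e+04; ε/D = 0.00197; Haaland → f = 0.02804; ΔP_A = f(L/D)(ρV²/2) = 160 Pa.
Pipe B: V = Q/A = 0.000413/0.004072 = 0.1014 m/s; Re = 2.149e+04; ε/D = 1.67e-05; Haaland → f = 0.02531; ΔP_B = f(L/D)(ρV²/2) = 1088 Pa.
ΔP_A/ΔP_B = 160/1088 = 0.147.

ΔP_A/ΔP_B ≈ 0.147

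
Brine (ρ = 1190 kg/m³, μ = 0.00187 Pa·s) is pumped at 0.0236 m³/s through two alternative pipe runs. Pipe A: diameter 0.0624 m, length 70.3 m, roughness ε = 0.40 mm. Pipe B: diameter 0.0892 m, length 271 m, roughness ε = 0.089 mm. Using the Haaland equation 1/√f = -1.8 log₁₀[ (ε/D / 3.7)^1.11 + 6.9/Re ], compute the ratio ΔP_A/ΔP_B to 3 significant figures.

ΔP_A/ΔP_B ≈ 2.46

Pipe A: V = Q/A = 0.0236/0.003058 = 7.717 m/s; Re = 3.064e+05; ε/D = 0.00641; Haaland → f = 0.03309; ΔP_A = f(L/D)(ρV²/2) = 1.321e+06 Pa.
Pipe B: V = Q/A = 0.0236/0.006249 = 3.777 m/s; Re = 2.144e+05; ε/D = 0.000998; Haaland → f = 0.02083; ΔP_B = f(L/D)(ρV²/2) = 5.369e+05 Pa.
ΔP_A/ΔP_B = 1.321e+06/5.369e+05 = 2.46.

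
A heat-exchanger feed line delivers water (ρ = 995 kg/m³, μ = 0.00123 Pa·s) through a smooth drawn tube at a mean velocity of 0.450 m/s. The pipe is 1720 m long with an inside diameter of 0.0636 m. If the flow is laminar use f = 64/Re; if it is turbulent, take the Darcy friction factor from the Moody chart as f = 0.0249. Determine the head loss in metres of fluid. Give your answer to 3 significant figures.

h_f ≈ 6.95 m

Reynolds number Re = ρVD/μ = 995 · 0.45 · 0.0636 / 0.00123 = 2.315e+04.
Re > 4000 → turbulent; use the Moody-chart value f = 0.0249.
Darcy-Weisbach: ΔP = f(L/D)(ρV²/2) = 0.0249·(1720/0.0636)·(995·0.45²/2) = 0.0249·2.704e+04·100.7 = 6.784e+04 Pa.
Head loss h_f = ΔP/(ρg) = 6.784e+04/(995·9.81) = 6.95 m.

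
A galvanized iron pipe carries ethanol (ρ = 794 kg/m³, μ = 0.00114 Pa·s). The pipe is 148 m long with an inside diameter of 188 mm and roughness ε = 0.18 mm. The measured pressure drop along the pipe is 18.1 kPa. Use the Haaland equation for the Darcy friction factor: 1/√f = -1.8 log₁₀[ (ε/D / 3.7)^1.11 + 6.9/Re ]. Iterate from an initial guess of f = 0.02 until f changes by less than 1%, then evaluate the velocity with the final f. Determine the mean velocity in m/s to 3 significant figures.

V ≈ 1.68 m/s

Rearranging Darcy-Weisbach: V = √(2·ΔP·D/(f·L·ρ)). With ε/D = 0.00018/0.188 = 0.000957, iterate starting from f = 0.02:
  f = 0.02 → V = √(2·1.81e+04·0.188/(0.02·148·794)) = 1.702 m/s; Re = ρVD/μ = 2.228e+05; f → 0.02062
  f = 0.02062 → V = 1.676 m/s; Re = 2.194e+05; f → 0.02064
Converged (Δf/f < 1%). With the final f = 0.02064: V = √(2·1.81e+04·0.188/(0.02064·148·794)) = 1.675 m/s.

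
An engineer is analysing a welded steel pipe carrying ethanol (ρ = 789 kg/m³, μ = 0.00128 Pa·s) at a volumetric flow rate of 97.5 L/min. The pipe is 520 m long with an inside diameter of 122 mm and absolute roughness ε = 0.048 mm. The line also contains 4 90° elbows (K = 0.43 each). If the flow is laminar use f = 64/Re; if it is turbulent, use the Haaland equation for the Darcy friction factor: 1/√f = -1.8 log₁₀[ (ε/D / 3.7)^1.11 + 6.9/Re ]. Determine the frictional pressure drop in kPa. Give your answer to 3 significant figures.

Q = 97.5 L/min = 97.5/60000 = 0.001625 m³/s.
Cross-sectional area A = πD²/4 = π(0.122)²/4 = 0.01169 m²; mean velocity V = Q/A = 0.001625/0.01169 = 0.139 m/s.
Reynolds number Re = ρVD/μ = 789 · 0.139 · 0.122 / 0.00128 = 1.045e+04.
Re > 4000 → turbulent. Relative roughness ε/D = 4.8e-05/0.122 = 0.000393. Haaland: 1/√f = -1.8 log₁₀[(0.000393/3.7)^1.11 + 6.9/1.045e+04] = -1.8 log₁₀[3.89e-05 + 0.00066] = 5.68, so f = 0.031.
Total minor-loss coefficient ΣK = 4·0.43 = 1.72.
ΔP = [f·L/D + ΣK]·(ρV²/2) = [0.031·520/0.122 + 1.72]·(789·0.139²/2) = [132.1 + 1.72]·7.623 = 1020 Pa.
ΔP = 1020 Pa = 1.02 kPa.

ΔP ≈ 1.02 kPa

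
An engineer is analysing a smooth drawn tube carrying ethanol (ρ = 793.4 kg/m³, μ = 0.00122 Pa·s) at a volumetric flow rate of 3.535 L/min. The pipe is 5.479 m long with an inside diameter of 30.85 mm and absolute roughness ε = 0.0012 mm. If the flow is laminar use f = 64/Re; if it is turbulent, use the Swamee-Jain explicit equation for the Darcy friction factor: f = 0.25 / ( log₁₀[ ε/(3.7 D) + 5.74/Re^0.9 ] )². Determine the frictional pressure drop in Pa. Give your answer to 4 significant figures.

ΔP ≈ 17.71 Pa

Q = 3.535 L/min = 3.535/60000 = 5.892e-05 m³/s.
Cross-sectional area A = πD²/4 = π(0.03085)²/4 = 0.0007475 m²; mean velocity V = Q/A = 5.892e-05/0.0007475 = 0.07882 m/s.
Reynolds number Re = ρVD/μ = 793.4 · 0.07882 · 0.03085 / 0.00122 = 1581.
Re < 2300 → laminar flow, so f = 64/Re = 64/1581 = 0.04047 (the turbulent correlation is not needed).
Darcy-Weisbach: ΔP = f(L/D)(ρV²/2) = 0.04047·(5.479/0.03085)·(793.4·0.07882²/2) = 0.04047·177.6·2.465 = 17.71 Pa.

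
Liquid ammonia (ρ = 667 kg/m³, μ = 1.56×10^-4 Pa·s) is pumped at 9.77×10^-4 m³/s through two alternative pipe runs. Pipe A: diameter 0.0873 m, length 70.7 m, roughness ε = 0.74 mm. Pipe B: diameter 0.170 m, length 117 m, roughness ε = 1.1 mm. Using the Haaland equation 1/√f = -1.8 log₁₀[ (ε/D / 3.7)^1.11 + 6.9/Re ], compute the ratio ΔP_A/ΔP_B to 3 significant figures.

ΔP_A/ΔP_B ≈ 17.8

Pipe A: V = Q/A = 0.000977/0.005986 = 0.1632 m/s; Re = 6.092e+04; ε/D = 0.00848; Haaland → f = 0.03694; ΔP_A = f(L/D)(ρV²/2) = 265.8 Pa.
Pipe B: V = Q/A = 0.000977/0.0227 = 0.04304 m/s; Re = 3.129e+04; ε/D = 0.00647; Haaland → f = 0.03517; ΔP_B = f(L/D)(ρV²/2) = 14.96 Pa.
ΔP_A/ΔP_B = 265.8/14.96 = 17.8.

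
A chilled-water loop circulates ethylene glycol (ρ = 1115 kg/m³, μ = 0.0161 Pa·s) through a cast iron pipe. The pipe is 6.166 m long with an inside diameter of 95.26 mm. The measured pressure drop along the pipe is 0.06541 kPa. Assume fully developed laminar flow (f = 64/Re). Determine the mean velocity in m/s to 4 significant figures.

V ≈ 0.1868 m/s

For laminar flow, f = 64/Re with Re = ρVD/μ, so Darcy-Weisbach reduces to ΔP = 32μLV/D². Solving for V: V = ΔP·D²/(32μL) = 65.41·(0.09526)²/(32·0.0161·6.166) = 0.1868 m/s.
Check: Re = ρVD/μ = 1115·0.1868·0.09526/0.0161 = 1233 < 2300, so the laminar assumption holds.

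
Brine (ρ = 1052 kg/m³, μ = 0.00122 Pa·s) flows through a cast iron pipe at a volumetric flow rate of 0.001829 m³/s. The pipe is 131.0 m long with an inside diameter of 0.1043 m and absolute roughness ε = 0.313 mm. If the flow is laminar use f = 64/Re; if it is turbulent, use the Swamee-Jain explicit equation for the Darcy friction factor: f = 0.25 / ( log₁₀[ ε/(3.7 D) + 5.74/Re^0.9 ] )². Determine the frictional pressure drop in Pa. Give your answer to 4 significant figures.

ΔP ≈ 970.2 Pa

Cross-sectional area A = πD²/4 = π(0.1043)²/4 = 0.008544 m²; mean velocity V = Q/A = 0.001829/0.008544 = 0.2141 m/s.
Reynolds number Re = ρVD/μ = 1052 · 0.2141 · 0.1043 / 0.00122 = 1.925e+04.
Re > 4000 → turbulent. Relative roughness ε/D = 0.000313/0.1043 = 0.003. Swamee-Jain: f = 0.25/(log₁₀[0.003/3.7 + 5.74/1.925e+04^0.9])² = 0.25/(log₁₀[0.000811 + 0.0008])² = 0.25/(-2.793)² = 0.03205.
Darcy-Weisbach: ΔP = f(L/D)(ρV²/2) = 0.03205·(131/0.1043)·(1052·0.2141²/2) = 0.03205·1256·24.1 = 970.2 Pa.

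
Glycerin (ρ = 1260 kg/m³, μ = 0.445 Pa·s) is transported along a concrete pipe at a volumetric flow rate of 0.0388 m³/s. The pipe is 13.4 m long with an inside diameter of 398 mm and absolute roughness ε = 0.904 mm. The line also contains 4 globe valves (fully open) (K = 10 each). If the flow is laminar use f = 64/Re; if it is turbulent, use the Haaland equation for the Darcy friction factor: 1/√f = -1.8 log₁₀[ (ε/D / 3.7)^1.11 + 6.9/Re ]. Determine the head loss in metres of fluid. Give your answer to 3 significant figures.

Cross-sectional area A = πD²/4 = π(0.398)²/4 = 0.1244 m²; mean velocity V = Q/A = 0.0388/0.1244 = 0.3119 m/s.
Reynolds number Re = ρVD/μ = 1260 · 0.3119 · 0.398 / 0.445 = 351.5.
Re < 2300 → laminar flow, so f = 64/Re = 64/351.5 = 0.1821 (the turbulent correlation is not needed).
Total minor-loss coefficient ΣK = 4·10 = 40.
ΔP = [f·L/D + ΣK]·(ρV²/2) = [0.1821·13.4/0.398 + 40]·(1260·0.3119²/2) = [6.131 + 40]·61.28 = 2827 Pa.
Head loss h_f = ΔP/(ρg) = 2827/(1260·9.81) = 0.229 m.

h_f ≈ 0.229 m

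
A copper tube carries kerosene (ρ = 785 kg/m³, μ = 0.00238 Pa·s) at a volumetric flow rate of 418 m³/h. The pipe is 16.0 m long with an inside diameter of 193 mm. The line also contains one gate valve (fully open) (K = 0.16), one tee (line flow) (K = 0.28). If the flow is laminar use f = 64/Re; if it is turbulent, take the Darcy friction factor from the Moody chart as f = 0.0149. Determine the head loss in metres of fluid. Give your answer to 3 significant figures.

h_f ≈ 1.34 m

Q = 418 m³/h = 418/3600 = 0.1161 m³/s.
Cross-sectional area A = πD²/4 = π(0.193)²/4 = 0.02926 m²; mean velocity V = Q/A = 0.1161/0.02926 = 3.969 m/s.
Reynolds number Re = ρVD/μ = 785 · 3.969 · 0.193 / 0.00238 = 2.526e+05.
Re > 4000 → turbulent; use the Moody-chart value f = 0.0149.
Total minor-loss coefficient ΣK = 1·0.16 + 1·0.28 = 0.44.
ΔP = [f·L/D + ΣK]·(ρV²/2) = [0.0149·16/0.193 + 0.44]·(785·3.969²/2) = [1.235 + 0.44]·6183 = 1.036e+04 Pa.
Head loss h_f = ΔP/(ρg) = 1.036e+04/(785·9.81) = 1.34 m.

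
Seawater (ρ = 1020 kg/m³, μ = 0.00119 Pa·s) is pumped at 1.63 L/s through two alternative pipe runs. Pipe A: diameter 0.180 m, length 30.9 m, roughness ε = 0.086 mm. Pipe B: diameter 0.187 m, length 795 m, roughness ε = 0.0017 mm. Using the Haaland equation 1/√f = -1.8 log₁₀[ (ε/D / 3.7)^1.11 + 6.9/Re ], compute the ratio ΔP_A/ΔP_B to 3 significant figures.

ΔP_A/ΔP_B ≈ 0.0474

Pipe A: V = Q/A = 0.00163/0.02545 = 0.06405 m/s; Re = 9883; ε/D = 0.000478; Haaland → f = 0.03156; ΔP_A = f(L/D)(ρV²/2) = 11.34 Pa.
Pipe B: V = Q/A = 0.00163/0.02746 = 0.05935 m/s; Re = 9513; ε/D = 9.09e-06; Haaland → f = 0.03132; ΔP_B = f(L/D)(ρV²/2) = 239.2 Pa.
ΔP_A/ΔP_B = 11.34/239.2 = 0.0474.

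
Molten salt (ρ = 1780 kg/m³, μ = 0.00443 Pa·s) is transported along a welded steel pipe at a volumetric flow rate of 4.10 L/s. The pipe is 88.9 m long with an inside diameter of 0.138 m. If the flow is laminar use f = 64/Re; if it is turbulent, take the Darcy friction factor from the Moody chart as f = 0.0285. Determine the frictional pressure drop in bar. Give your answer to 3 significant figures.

Q = 4.10 L/s = 4.10/1000 = 0.0041 m³/s.
Cross-sectional area A = πD²/4 = π(0.138)²/4 = 0.01496 m²; mean velocity V = Q/A = 0.0041/0.01496 = 0.2741 m/s.
Reynolds number Re = ρVD/μ = 1780 · 0.2741 · 0.138 / 0.00443 = 1.52e+04.
Re > 4000 → turbulent; use the Moody-chart value f = 0.0285.
Darcy-Weisbach: ΔP = f(L/D)(ρV²/2) = 0.0285·(88.9/0.138)·(1780·0.2741²/2) = 0.0285·644.2·66.87 = 1228 Pa.
ΔP = 1228 Pa = 0.0123 bar.

ΔP ≈ 0.0123 bar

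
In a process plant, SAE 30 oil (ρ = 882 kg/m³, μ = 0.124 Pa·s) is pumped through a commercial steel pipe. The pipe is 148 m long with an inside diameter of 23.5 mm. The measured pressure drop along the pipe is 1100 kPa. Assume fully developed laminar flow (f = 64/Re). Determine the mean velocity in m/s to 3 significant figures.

For laminar flow, f = 64/Re with Re = ρVD/μ, so Darcy-Weisbach reduces to ΔP = 32μLV/D². Solving for V: V = ΔP·D²/(32μL) = 1.1e+06·(0.0235)²/(32·0.124·148) = 1.034 m/s.
Check: Re = ρVD/μ = 882·1.034·0.0235/0.124 = 172.9 < 2300, so the laminar assumption holds.

V ≈ 1.03 m/s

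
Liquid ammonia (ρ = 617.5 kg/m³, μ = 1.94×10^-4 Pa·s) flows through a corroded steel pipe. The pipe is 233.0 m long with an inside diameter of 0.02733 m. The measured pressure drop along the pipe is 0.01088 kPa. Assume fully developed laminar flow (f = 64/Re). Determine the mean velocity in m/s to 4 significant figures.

V ≈ 0.005618 m/s

For laminar flow, f = 64/Re with Re = ρVD/μ, so Darcy-Weisbach reduces to ΔP = 32μLV/D². Solving for V: V = ΔP·D²/(32μL) = 10.88·(0.02733)²/(32·0.000194·233) = 0.005618 m/s.
Check: Re = ρVD/μ = 617.5·0.005618·0.02733/0.000194 = 488.7 < 2300, so the laminar assumption holds.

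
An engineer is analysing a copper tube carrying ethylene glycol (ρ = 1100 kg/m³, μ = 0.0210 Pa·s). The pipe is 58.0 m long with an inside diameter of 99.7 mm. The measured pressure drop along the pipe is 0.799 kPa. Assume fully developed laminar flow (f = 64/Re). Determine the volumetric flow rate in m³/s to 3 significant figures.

For laminar flow, f = 64/Re with Re = ρVD/μ, so Darcy-Weisbach reduces to ΔP = 32μLV/D². Solving for V: V = ΔP·D²/(32μL) = 799·(0.0997)²/(32·0.021·58) = 0.2038 m/s.
Check: Re = ρVD/μ = 1100·0.2038·0.0997/0.021 = 1064 < 2300, so the laminar assumption holds.
Q = V·A = 0.2038·(π/4·0.0997²) = 0.001591 m³/s = 0.00159 m³/s.

Q ≈ 0.00159 m³/s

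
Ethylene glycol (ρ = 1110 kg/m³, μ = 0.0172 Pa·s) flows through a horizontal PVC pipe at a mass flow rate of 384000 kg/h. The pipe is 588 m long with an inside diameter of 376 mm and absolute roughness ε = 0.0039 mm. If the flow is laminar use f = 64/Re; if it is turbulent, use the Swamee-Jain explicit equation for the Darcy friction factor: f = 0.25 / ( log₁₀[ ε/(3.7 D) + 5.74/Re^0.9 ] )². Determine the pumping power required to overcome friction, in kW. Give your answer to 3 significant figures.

ṁ = 384000 kg/h = 384000/3600 = 106.7 kg/s.
A = πD²/4 = π(0.376)²/4 = 0.111 m²; mean velocity V = ṁ/(ρA) = 106.7/(1110 · 0.111) = 0.8654 m/s.
Reynolds number Re = ρVD/μ = 1110 · 0.8654 · 0.376 / 0.0172 = 2.1e+04.
Re > 4000 → turbulent. Relative roughness ε/D = 3.9e-06/0.376 = 1.04e-05. Swamee-Jain: f = 0.25/(log₁₀[1.04e-05/3.7 + 5.74/2.1e+04^0.9])² = 0.25/(log₁₀[2.8e-06 + 0.000739])² = 0.25/(-3.129)² = 0.02553.
Darcy-Weisbach: ΔP = f(L/D)(ρV²/2) = 0.02553·(588/0.376)·(1110·0.8654²/2) = 0.02553·1564·415.7 = 1.659e+04 Pa.
Q = ṁ/ρ = 106.7/1110 = 0.0961 m³/s.
Pumping power P = QΔP = 0.0961·1.659e+04 = 1595 W = 1.59 kW.

P ≈ 1.59 kW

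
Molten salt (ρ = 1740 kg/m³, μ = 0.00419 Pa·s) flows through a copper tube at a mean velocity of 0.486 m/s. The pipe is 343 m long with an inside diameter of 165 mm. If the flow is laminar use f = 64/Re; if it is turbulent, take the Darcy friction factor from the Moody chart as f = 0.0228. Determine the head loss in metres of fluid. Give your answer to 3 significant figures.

h_f ≈ 0.571 m

Reynolds number Re = ρVD/μ = 1740 · 0.486 · 0.165 / 0.00419 = 3.33e+04.
Re > 4000 → turbulent; use the Moody-chart value f = 0.0228.
Darcy-Weisbach: ΔP = f(L/D)(ρV²/2) = 0.0228·(343/0.165)·(1740·0.486²/2) = 0.0228·2079·205.5 = 9740 Pa.
Head loss h_f = ΔP/(ρg) = 9740/(1740·9.81) = 0.571 m.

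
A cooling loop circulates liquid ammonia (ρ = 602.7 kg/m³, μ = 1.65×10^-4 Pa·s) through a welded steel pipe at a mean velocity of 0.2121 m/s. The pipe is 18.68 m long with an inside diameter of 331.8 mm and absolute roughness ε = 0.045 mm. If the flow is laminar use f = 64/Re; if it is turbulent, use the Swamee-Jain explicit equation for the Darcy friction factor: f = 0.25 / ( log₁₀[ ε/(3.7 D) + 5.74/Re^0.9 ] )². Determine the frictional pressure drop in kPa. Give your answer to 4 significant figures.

ΔP ≈ 0.01228 kPa

Reynolds number Re = ρVD/μ = 602.7 · 0.2121 · 0.3318 / 0.000165 = 2.571e+05.
Re > 4000 → turbulent. Relative roughness ε/D = 4.5e-05/0.3318 = 0.000136. Swamee-Jain: f = 0.25/(log₁₀[0.000136/3.7 + 5.74/2.571e+05^0.9])² = 0.25/(log₁₀[3.67e-05 + 7.76e-05])² = 0.25/(-3.942)² = 0.01609.
Darcy-Weisbach: ΔP = f(L/D)(ρV²/2) = 0.01609·(18.68/0.3318)·(602.7·0.2121²/2) = 0.01609·56.3·13.56 = 12.28 Pa.
ΔP = 12.28 Pa = 0.01228 kPa.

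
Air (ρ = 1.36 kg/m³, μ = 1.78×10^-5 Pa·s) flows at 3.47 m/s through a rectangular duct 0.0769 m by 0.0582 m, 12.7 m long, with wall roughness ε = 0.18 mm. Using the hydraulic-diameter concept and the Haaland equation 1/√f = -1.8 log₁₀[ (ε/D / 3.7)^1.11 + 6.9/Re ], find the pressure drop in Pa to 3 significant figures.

ΔP ≈ 49.1 Pa

Hydraulic diameter D_h = 4A/P = 4·(0.0769·0.0582)/(2·(0.0769+0.0582)) = 0.0179/0.2702 = 0.06626 m.
Re = ρVD_h/μ = 1.36·3.47·0.06626/1.78e-05 = 1.757e+04.
ε/D_h = 0.00018/0.06626 = 0.00272; Haaland gives 1/√f = -1.8 log₁₀[0.000332+0.000393] = 5.652, so f = 0.03131.
ΔP = f(L/D_h)(ρV²/2) = 0.03131·12.7/0.06626·8.188 = 49.14 Pa.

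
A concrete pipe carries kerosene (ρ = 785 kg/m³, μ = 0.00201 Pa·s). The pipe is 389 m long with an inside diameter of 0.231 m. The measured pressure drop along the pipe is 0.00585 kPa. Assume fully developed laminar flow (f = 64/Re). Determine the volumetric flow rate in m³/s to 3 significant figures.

For laminar flow, f = 64/Re with Re = ρVD/μ, so Darcy-Weisbach reduces to ΔP = 32μLV/D². Solving for V: V = ΔP·D²/(32μL) = 5.85·(0.231)²/(32·0.00201·389) = 0.01248 m/s.
Check: Re = ρVD/μ = 785·0.01248·0.231/0.00201 = 1126 < 2300, so the laminar assumption holds.
Q = V·A = 0.01248·(π/4·0.231²) = 0.0005229 m³/s = 5.23×10^-4 m³/s.

Q ≈ 5.23×10^-4 m³/s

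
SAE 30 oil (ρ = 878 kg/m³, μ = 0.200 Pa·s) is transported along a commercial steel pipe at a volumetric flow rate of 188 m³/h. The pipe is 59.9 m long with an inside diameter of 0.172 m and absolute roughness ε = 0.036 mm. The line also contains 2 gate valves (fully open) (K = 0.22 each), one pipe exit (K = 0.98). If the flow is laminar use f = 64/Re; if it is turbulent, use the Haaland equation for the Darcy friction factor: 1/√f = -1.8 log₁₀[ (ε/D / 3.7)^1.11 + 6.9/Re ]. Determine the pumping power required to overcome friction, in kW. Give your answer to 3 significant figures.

P ≈ 1.69 kW

Q = 188 m³/h = 188/3600 = 0.05222 m³/s.
Cross-sectional area A = πD²/4 = π(0.172)²/4 = 0.02324 m²; mean velocity V = Q/A = 0.05222/0.02324 = 2.248 m/s.
Reynolds number Re = ρVD/μ = 878 · 2.248 · 0.172 / 0.2 = 1697.
Re < 2300 → laminar flow, so f = 64/Re = 64/1697 = 0.03771 (the turbulent correlation is not needed).
Total minor-loss coefficient ΣK = 2·0.22 + 1·0.98 = 1.42.
ΔP = [f·L/D + ΣK]·(ρV²/2) = [0.03771·59.9/0.172 + 1.42]·(878·2.248²/2) = [13.13 + 1.42]·2218 = 3.227e+04 Pa.
Pumping power P = QΔP = 0.05222·3.227e+04 = 1685 W = 1.69 kW.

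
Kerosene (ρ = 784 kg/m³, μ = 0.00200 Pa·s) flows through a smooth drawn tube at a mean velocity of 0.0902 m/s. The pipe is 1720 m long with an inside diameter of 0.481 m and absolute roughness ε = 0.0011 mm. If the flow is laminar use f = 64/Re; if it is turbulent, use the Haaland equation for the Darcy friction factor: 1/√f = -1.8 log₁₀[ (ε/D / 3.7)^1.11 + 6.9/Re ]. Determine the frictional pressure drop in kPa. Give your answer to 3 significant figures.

ΔP ≈ 0.306 kPa

Reynolds number Re = ρVD/μ = 784 · 0.0902 · 0.481 / 0.002 = 1.701e+04.
Re > 4000 → turbulent. Relative roughness ε/D = 1.1e-06/0.481 = 2.29e-06. Haaland: 1/√f = -1.8 log₁₀[(2.29e-06/3.7)^1.11 + 6.9/1.701e+04] = -1.8 log₁₀[1.28e-07 + 0.000406] = 6.105, so f = 0.02683.
Darcy-Weisbach: ΔP = f(L/D)(ρV²/2) = 0.02683·(1720/0.481)·(784·0.0902²/2) = 0.02683·3576·3.189 = 306 Pa.
ΔP = 306 Pa = 0.306 kPa.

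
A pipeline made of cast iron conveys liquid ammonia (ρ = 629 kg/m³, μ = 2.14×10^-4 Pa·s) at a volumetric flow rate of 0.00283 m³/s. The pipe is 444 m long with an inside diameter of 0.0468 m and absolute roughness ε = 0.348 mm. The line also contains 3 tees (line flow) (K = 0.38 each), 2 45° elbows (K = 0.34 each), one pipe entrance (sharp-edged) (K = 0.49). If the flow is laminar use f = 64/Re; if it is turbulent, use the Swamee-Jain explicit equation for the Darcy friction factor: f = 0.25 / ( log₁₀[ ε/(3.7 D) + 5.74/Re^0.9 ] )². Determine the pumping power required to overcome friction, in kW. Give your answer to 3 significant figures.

P ≈ 0.802 kW

Cross-sectional area A = πD²/4 = π(0.0468)²/4 = 0.00172 m²; mean velocity V = Q/A = 0.00283/0.00172 = 1.645 m/s.
Reynolds number Re = ρVD/μ = 629 · 1.645 · 0.0468 / 0.000214 = 2.263e+05.
Re > 4000 → turbulent. Relative roughness ε/D = 0.000348/0.0468 = 0.00744. Swamee-Jain: f = 0.25/(log₁₀[0.00744/3.7 + 5.74/2.263e+05^0.9])² = 0.25/(log₁₀[0.00201 + 8.7e-05])² = 0.25/(-2.678)² = 0.03485.
Total minor-loss coefficient ΣK = 3·0.38 + 2·0.34 + 1·0.49 = 2.31.
ΔP = [f·L/D + ΣK]·(ρV²/2) = [0.03485·444/0.0468 + 2.31]·(629·1.645²/2) = [330.6 + 2.31]·851.2 = 2.834e+05 Pa.
Pumping power P = QΔP = 0.00283·2.834e+05 = 802.0 W = 0.802 kW.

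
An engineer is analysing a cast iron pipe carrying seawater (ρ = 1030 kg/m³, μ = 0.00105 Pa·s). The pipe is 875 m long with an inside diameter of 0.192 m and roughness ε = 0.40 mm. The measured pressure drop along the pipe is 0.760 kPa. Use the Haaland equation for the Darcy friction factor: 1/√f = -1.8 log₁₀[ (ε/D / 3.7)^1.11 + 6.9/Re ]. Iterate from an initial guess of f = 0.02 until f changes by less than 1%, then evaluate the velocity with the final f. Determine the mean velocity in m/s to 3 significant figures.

V ≈ 0.104 m/s

Rearranging Darcy-Weisbach: V = √(2·ΔP·D/(f·L·ρ)). With ε/D = 0.0004/0.192 = 0.00208, iterate starting from f = 0.02:
  f = 0.02 → V = √(2·760·0.192/(0.02·875·1030)) = 0.1272 m/s; Re = ρVD/μ = 2.397e+04; f → 0.02884
  f = 0.02884 → V = 0.106 m/s; Re = 1.996e+04; f → 0.02964
  f = 0.02964 → V = 0.1045 m/s; Re = 1.969e+04; f → 0.0297
Converged (Δf/f < 1%). With the final f = 0.0297: V = √(2·760·0.192/(0.0297·875·1030)) = 0.1044 m/s.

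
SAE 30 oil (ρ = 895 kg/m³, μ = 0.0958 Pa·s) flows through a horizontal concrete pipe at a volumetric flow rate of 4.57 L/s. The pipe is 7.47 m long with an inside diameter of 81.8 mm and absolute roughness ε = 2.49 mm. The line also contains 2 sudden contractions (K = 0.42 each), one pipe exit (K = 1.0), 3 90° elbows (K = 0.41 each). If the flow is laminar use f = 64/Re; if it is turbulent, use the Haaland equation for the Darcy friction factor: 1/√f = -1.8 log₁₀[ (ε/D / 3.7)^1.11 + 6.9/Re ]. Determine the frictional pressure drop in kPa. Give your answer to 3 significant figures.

Q = 4.57 L/s = 4.57/1000 = 0.00457 m³/s.
Cross-sectional area A = πD²/4 = π(0.0818)²/4 = 0.005255 m²; mean velocity V = Q/A = 0.00457/0.005255 = 0.8696 m/s.
Reynolds number Re = ρVD/μ = 895 · 0.8696 · 0.0818 / 0.0958 = 664.6.
Re < 2300 → laminar flow, so f = 64/Re = 64/664.6 = 0.09631 (the turbulent correlation is not needed).
Total minor-loss coefficient ΣK = 2·0.42 + 1·1 + 3·0.41 = 3.07.
ΔP = [f·L/D + ΣK]·(ρV²/2) = [0.09631·7.47/0.0818 + 3.07]·(895·0.8696²/2) = [8.795 + 3.07]·338.4 = 4015 Pa.
ΔP = 4015 Pa = 4.02 kPa.

ΔP ≈ 4.02 kPa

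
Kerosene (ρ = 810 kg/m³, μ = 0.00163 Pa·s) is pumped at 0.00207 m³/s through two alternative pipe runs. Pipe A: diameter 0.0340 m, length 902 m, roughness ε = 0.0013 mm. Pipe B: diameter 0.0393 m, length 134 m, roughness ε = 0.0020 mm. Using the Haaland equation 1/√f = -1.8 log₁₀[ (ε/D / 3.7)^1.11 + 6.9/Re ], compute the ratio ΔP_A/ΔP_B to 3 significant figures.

Pipe A: V = Q/A = 0.00207/0.0009079 = 2.28 m/s; Re = 3.852e+04; ε/D = 3.82e-05; Haaland → f = 0.02207; ΔP_A = f(L/D)(ρV²/2) = 1.232e+06 Pa.
Pipe B: V = Q/A = 0.00207/0.001213 = 1.706 m/s; Re = 3.333e+04; ε/D = 5.09e-05; Haaland → f = 0.02285; ΔP_B = f(L/D)(ρV²/2) = 9.187e+04 Pa.
ΔP_A/ΔP_B = 1.232e+06/9.187e+04 = 13.4.

ΔP_A/ΔP_B ≈ 13.4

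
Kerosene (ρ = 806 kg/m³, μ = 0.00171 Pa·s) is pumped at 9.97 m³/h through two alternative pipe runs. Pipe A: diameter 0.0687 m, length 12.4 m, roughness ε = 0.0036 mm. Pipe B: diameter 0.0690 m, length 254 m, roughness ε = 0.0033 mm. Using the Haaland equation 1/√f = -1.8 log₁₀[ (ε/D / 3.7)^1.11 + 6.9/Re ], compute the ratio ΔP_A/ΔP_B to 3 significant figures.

Pipe A: V = Q/A = 0.002769/0.003707 = 0.7471 m/s; Re = 2.419e+04; ε/D = 5.24e-05; Haaland → f = 0.02465; ΔP_A = f(L/D)(ρV²/2) = 1001 Pa.
Pipe B: V = Q/A = 0.002769/0.003739 = 0.7406 m/s; Re = 2.409e+04; ε/D = 4.78e-05; Haaland → f = 0.02467; ΔP_B = f(L/D)(ρV²/2) = 2.007e+04 Pa.
ΔP_A/ΔP_B = 1001/2.007e+04 = 0.0499.

ΔP_A/ΔP_B ≈ 0.0499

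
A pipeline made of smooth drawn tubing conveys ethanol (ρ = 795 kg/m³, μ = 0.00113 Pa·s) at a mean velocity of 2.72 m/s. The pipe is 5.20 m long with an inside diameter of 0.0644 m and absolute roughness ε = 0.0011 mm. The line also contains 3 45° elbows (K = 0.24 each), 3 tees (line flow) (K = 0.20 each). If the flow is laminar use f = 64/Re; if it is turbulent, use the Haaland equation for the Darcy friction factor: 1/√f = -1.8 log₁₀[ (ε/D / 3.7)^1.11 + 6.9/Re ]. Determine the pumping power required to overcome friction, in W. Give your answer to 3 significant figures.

P ≈ 70.5 W

Reynolds number Re = ρVD/μ = 795 · 2.72 · 0.0644 / 0.00113 = 1.232e+05.
Re > 4000 → turbulent. Relative roughness ε/D = 1.1e-06/0.0644 = 1.71e-05. Haaland: 1/√f = -1.8 log₁₀[(1.71e-05/3.7)^1.11 + 6.9/1.232e+05] = -1.8 log₁₀[1.2e-06 + 5.6e-05] = 7.637, so f = 0.01715.
Total minor-loss coefficient ΣK = 3·0.24 + 3·0.2 = 1.32.
ΔP = [f·L/D + ΣK]·(ρV²/2) = [0.01715·5.2/0.0644 + 1.32]·(795·2.72²/2) = [1.384 + 1.32]·2941 = 7953 Pa.
Q = V·A = 2.72·0.003257 = 0.00886 m³/s.
Pumping power P = QΔP = 0.00886·7953 = 70.47 W = 70.5 W.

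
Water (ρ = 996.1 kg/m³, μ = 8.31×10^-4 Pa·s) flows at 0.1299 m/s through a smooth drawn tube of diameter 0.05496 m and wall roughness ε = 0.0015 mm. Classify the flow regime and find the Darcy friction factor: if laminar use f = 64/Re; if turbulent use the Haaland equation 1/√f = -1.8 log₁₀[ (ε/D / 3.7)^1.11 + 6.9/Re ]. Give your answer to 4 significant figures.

Re = ρVD/μ = 996.1·0.1299·0.05496/0.000831 = 8558.
Re > 4000 → turbulent. ε/D = 1.5e-06/0.05496 = 2.73e-05; Haaland: 1/√f = -1.8 log₁₀[2.01e-06 + 0.000806] = 5.566, so f = 0.03227.

f ≈ 0.03227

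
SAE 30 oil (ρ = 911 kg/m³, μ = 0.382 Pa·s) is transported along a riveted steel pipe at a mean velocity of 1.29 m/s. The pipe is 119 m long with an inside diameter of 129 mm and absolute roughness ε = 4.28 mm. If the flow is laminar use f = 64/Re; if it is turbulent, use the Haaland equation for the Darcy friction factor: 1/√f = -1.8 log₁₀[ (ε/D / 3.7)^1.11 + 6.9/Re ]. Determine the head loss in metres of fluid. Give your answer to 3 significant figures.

h_f ≈ 12.6 m

Reynolds number Re = ρVD/μ = 911 · 1.29 · 0.129 / 0.382 = 396.9.
Re < 2300 → laminar flow, so f = 64/Re = 64/396.9 = 0.1613 (the turbulent correlation is not needed).
Darcy-Weisbach: ΔP = f(L/D)(ρV²/2) = 0.1613·(119/0.129)·(911·1.29²/2) = 0.1613·922.5·758 = 1.128e+05 Pa.
Head loss h_f = ΔP/(ρg) = 1.128e+05/(911·9.81) = 12.6 m.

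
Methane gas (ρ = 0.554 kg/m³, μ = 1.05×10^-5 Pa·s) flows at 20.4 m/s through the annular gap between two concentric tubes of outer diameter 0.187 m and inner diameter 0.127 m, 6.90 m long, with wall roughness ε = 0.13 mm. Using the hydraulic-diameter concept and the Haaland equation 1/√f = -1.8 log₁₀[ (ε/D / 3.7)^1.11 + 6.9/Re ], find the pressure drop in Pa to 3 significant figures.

Hydraulic diameter D_h = 4A/P = D_o - D_i = 0.187 - 0.127 = 0.06 m.
Re = ρVD_h/μ = 0.554·20.4·0.06/1.05e-05 = 6.458e+04.
ε/D_h = 0.00013/0.06 = 0.00217; Haaland gives 1/√f = -1.8 log₁₀[0.000258+0.000107] = 6.188, so f = 0.02612.
ΔP = f(L/D_h)(ρV²/2) = 0.02612·6.9/0.06·115.3 = 346.2 Pa.

ΔP ≈ 346 Pa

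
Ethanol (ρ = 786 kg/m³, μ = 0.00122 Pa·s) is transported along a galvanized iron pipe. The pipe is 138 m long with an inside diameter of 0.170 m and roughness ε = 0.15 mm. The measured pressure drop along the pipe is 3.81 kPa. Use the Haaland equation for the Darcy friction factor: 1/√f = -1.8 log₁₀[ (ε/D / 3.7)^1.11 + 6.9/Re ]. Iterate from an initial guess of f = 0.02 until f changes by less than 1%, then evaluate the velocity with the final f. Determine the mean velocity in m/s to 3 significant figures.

Rearranging Darcy-Weisbach: V = √(2·ΔP·D/(f·L·ρ)). With ε/D = 0.00015/0.17 = 0.000882, iterate starting from f = 0.02:
  f = 0.02 → V = √(2·3810·0.17/(0.02·138·786)) = 0.7727 m/s; Re = ρVD/μ = 8.463e+04; f → 0.02192
  f = 0.02192 → V = 0.7382 m/s; Re = 8.085e+04; f → 0.02203
Converged (Δf/f < 1%). With the final f = 0.02203: V = √(2·3810·0.17/(0.02203·138·786)) = 0.7363 m/s.

V ≈ 0.736 m/s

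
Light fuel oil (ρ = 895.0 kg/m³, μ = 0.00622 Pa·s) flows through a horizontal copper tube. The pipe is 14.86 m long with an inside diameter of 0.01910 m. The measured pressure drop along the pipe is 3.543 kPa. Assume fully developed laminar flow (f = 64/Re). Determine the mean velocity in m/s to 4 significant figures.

For laminar flow, f = 64/Re with Re = ρVD/μ, so Darcy-Weisbach reduces to ΔP = 32μLV/D². Solving for V: V = ΔP·D²/(32μL) = 3543·(0.0191)²/(32·0.00622·14.86) = 0.437 m/s.
Check: Re = ρVD/μ = 895·0.437·0.0191/0.00622 = 1201 < 2300, so the laminar assumption holds.

V ≈ 0.4370 m/s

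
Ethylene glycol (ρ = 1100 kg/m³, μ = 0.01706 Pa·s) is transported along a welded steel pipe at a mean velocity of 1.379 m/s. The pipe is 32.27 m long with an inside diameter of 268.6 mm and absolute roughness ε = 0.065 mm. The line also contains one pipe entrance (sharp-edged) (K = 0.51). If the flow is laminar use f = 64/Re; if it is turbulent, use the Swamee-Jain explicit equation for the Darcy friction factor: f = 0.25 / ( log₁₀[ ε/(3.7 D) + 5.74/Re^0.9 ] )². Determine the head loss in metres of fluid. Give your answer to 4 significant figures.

Reynolds number Re = ρVD/μ = 1100 · 1.379 · 0.2686 / 0.0171 = 2.388e+04.
Re > 4000 → turbulent. Relative roughness ε/D = 6.5e-05/0.2686 = 0.000242. Swamee-Jain: f = 0.25/(log₁₀[0.000242/3.7 + 5.74/2.388e+04^0.9])² = 0.25/(log₁₀[6.54e-05 + 0.000659])² = 0.25/(-3.14)² = 0.02535.
Total minor-loss coefficient ΣK = 1·0.51 = 0.51.
ΔP = [f·L/D + ΣK]·(ρV²/2) = [0.02535·32.27/0.2686 + 0.51]·(1100·1.379²/2) = [3.046 + 0.51]·1046 = 3719 Pa.
Head loss h_f = ΔP/(ρg) = 3719/(1100·9.81) = 0.3446 m.

h_f ≈ 0.3446 m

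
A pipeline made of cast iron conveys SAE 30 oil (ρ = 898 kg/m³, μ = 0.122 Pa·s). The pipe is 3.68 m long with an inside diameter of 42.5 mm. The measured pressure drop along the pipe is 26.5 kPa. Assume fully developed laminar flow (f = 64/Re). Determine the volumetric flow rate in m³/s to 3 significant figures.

For laminar flow, f = 64/Re with Re = ρVD/μ, so Darcy-Weisbach reduces to ΔP = 32μLV/D². Solving for V: V = ΔP·D²/(32μL) = 2.65e+04·(0.0425)²/(32·0.122·3.68) = 3.332 m/s.
Check: Re = ρVD/μ = 898·3.332·0.0425/0.122 = 1042 < 2300, so the laminar assumption holds.
Q = V·A = 3.332·(π/4·0.0425²) = 0.004726 m³/s = 0.00473 m³/s.

Q ≈ 0.00473 m³/s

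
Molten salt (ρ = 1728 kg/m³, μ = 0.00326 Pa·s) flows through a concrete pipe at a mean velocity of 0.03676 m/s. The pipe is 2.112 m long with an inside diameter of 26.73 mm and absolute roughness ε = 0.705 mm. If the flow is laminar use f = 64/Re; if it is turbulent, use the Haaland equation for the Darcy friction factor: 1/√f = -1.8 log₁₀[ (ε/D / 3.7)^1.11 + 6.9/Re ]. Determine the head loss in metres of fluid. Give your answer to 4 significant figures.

h_f ≈ 6.687×10^-4 m

Reynolds number Re = ρVD/μ = 1728 · 0.03676 · 0.02673 / 0.00326 = 520.8.
Re < 2300 → laminar flow, so f = 64/Re = 64/520.8 = 0.1229 (the turbulent correlation is not needed).
Darcy-Weisbach: ΔP = f(L/D)(ρV²/2) = 0.1229·(2.112/0.02673)·(1728·0.03676²/2) = 0.1229·79.01·1.168 = 11.34 Pa.
Head loss h_f = ΔP/(ρg) = 11.34/(1728·9.81) = 6.687×10^-4 m.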